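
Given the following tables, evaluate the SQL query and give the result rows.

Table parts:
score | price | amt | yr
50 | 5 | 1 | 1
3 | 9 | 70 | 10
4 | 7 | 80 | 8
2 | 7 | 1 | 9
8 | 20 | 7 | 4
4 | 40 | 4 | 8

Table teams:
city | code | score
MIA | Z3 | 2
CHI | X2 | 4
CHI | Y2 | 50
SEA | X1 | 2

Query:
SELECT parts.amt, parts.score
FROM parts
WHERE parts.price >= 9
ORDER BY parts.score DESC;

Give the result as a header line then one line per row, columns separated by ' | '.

== RESULT ==
parts.amt | parts.score
7 | 8
4 | 4
70 | 3

Derivation:
After WHERE (3 rows):
parts.score | parts.price | parts.amt | parts.yr
3 | 9 | 70 | 10
8 | 20 | 7 | 4
4 | 40 | 4 | 8
After SELECT (3 rows):
parts.amt | parts.score
70 | 3
7 | 8
4 | 4
After ORDER BY (3 rows):
parts.amt | parts.score
7 | 8
4 | 4
70 | 3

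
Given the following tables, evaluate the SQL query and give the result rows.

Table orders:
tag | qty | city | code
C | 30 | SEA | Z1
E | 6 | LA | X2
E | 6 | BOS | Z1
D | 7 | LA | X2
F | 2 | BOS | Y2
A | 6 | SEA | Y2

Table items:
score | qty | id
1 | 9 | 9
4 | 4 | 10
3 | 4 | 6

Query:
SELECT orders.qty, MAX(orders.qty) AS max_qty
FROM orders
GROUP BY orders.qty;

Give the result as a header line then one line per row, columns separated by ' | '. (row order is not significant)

== RESULT ==
orders.qty | max_qty
30 | 30
6 | 6
7 | 7
2 | 2

Derivation:
After GROUP BY (4 rows):
orders.qty | max_qty
30 | 30
6 | 6
7 | 7
2 | 2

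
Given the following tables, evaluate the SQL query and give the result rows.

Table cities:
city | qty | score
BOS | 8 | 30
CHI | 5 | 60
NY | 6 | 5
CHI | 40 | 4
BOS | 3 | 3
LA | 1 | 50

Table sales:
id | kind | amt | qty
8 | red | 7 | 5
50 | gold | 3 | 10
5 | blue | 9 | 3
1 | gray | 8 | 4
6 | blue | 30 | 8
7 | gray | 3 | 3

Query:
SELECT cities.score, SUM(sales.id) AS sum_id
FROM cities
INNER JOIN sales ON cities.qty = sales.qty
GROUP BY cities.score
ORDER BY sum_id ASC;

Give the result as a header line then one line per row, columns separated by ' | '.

After JOIN sales (4 rows):
cities.city | cities.qty | cities.score | sales.id | sales.kind | sales.amt | sales.qty
BOS | 8 | 30 | 6 | blue | 30 | 8
CHI | 5 | 60 | 8 | red | 7 | 5
BOS | 3 | 3 | 5 | blue | 9 | 3
BOS | 3 | 3 | 7 | gray | 3 | 3
After GROUP BY (3 rows):
cities.score | sum_id
30 | 6
60 | 8
3 | 12
After ORDER BY (3 rows):
cities.score | sum_id
30 | 6
60 | 8
3 | 12

== RESULT ==
cities.score | sum_id
30 | 6
60 | 8
3 | 12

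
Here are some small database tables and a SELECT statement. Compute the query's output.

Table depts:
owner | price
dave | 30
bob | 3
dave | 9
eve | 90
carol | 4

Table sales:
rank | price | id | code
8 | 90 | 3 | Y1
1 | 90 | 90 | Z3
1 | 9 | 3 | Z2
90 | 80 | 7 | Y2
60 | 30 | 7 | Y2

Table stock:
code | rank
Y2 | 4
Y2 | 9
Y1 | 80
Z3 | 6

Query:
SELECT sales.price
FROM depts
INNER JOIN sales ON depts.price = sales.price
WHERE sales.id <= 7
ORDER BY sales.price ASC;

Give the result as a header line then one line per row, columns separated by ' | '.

== RESULT ==
sales.price
9
30
90

Derivation:
After JOIN sales (4 rows):
depts.owner | depts.price | sales.rank | sales.price | sales.id | sales.code
dave | 30 | 60 | 30 | 7 | Y2
dave | 9 | 1 | 9 | 3 | Z2
eve | 90 | 8 | 90 | 3 | Y1
eve | 90 | 1 | 90 | 90 | Z3
After WHERE (3 rows):
depts.owner | depts.price | sales.rank | sales.price | sales.id | sales.code
dave | 30 | 60 | 30 | 7 | Y2
dave | 9 | 1 | 9 | 3 | Z2
eve | 90 | 8 | 90 | 3 | Y1
After SELECT (3 rows):
sales.price
30
9
90
After ORDER BY (3 rows):
sales.price
9
30
90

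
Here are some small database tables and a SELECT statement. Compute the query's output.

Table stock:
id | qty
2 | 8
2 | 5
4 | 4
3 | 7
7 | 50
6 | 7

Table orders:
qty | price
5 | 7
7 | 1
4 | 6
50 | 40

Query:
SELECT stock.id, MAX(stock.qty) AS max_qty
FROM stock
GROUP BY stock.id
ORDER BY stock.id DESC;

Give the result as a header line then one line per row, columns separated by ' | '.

== RESULT ==
stock.id | max_qty
7 | 50
6 | 7
4 | 4
3 | 7
2 | 8

Derivation:
After GROUP BY (5 rows):
stock.id | max_qty
2 | 8
4 | 4
3 | 7
7 | 50
6 | 7
After ORDER BY (5 rows):
stock.id | max_qty
7 | 50
6 | 7
4 | 4
3 | 7
2 | 8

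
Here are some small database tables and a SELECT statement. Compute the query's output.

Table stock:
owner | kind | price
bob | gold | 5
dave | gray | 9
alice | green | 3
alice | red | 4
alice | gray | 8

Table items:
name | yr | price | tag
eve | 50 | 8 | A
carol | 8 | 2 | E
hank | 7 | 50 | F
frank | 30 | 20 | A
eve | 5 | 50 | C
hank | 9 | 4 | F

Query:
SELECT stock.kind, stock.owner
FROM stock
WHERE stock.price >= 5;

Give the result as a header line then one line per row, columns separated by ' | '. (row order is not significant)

After WHERE (3 rows):
stock.owner | stock.kind | stock.price
bob | gold | 5
dave | gray | 9
alice | gray | 8
After SELECT (3 rows):
stock.kind | stock.owner
gold | bob
gray | dave
gray | alice

== RESULT ==
stock.kind | stock.owner
gold | bob
gray | dave
gray | alice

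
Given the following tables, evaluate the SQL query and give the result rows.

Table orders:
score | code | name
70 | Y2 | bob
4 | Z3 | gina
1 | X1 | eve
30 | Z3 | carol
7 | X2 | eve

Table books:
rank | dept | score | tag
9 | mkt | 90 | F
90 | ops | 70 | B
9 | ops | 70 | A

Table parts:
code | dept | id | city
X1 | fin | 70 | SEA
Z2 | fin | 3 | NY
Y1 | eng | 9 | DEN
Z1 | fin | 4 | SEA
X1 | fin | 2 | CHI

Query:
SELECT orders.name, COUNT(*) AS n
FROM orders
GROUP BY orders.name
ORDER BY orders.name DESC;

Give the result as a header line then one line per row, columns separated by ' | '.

After GROUP BY (4 rows):
orders.name | n
bob | 1
gina | 1
eve | 2
carol | 1
After ORDER BY (4 rows):
orders.name | n
gina | 1
eve | 2
carol | 1
bob | 1

== RESULT ==
orders.name | n
gina | 1
eve | 2
carol | 1
bob | 1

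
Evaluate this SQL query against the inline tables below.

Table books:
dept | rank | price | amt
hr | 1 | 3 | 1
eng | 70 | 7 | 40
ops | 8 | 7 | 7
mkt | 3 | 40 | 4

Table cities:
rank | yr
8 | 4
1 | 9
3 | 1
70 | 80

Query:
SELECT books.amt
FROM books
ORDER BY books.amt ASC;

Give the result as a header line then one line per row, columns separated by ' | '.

After SELECT (4 rows):
books.amt
1
40
7
4
After ORDER BY (4 rows):
books.amt
1
4
7
40

== RESULT ==
books.amt
1
4
7
40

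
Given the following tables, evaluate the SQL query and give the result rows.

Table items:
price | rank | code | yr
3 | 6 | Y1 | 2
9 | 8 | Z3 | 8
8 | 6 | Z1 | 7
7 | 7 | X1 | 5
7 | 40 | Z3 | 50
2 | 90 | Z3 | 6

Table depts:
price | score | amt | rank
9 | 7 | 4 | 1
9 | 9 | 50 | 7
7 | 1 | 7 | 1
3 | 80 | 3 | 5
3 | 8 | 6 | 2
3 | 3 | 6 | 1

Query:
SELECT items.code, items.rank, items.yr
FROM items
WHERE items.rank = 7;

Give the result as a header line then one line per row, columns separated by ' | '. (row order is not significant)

== RESULT ==
items.code | items.rank | items.yr
X1 | 7 | 5

Derivation:
After WHERE (1 rows):
items.price | items.rank | items.code | items.yr
7 | 7 | X1 | 5
After SELECT (1 rows):
items.code | items.rank | items.yr
X1 | 7 | 5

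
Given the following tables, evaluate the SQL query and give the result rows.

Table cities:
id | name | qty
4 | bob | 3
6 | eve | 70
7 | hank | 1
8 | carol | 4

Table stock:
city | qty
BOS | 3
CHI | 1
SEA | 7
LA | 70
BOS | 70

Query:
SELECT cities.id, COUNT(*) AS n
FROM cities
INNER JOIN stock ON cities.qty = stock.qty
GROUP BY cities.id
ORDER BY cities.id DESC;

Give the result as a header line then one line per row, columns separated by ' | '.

After JOIN stock (4 rows):
cities.id | cities.name | cities.qty | stock.city | stock.qty
4 | bob | 3 | BOS | 3
6 | eve | 70 | LA | 70
6 | eve | 70 | BOS | 70
7 | hank | 1 | CHI | 1
After GROUP BY (3 rows):
cities.id | n
4 | 1
6 | 2
7 | 1
After ORDER BY (3 rows):
cities.id | n
7 | 1
6 | 2
4 | 1

== RESULT ==
cities.id | n
7 | 1
6 | 2
4 | 1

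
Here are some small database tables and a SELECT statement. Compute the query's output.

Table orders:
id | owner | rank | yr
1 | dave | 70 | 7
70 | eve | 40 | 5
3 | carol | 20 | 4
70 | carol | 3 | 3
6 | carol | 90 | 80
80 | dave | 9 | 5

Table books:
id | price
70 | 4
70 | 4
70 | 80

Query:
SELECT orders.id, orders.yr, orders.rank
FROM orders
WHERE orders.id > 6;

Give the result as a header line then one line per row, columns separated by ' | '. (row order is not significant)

After WHERE (3 rows):
orders.id | orders.owner | orders.rank | orders.yr
70 | eve | 40 | 5
70 | carol | 3 | 3
80 | dave | 9 | 5
After SELECT (3 rows):
orders.id | orders.yr | orders.rank
70 | 5 | 40
70 | 3 | 3
80 | 5 | 9

== RESULT ==
orders.id | orders.yr | orders.rank
70 | 5 | 40
70 | 3 | 3
80 | 5 | 9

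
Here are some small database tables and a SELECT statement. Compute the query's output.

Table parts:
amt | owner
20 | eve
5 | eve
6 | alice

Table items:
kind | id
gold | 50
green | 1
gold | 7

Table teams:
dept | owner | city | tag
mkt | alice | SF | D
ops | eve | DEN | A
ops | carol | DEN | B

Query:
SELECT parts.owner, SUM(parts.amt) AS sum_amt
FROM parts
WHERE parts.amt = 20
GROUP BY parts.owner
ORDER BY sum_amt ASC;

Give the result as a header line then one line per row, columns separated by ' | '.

== RESULT ==
parts.owner | sum_amt
eve | 20

Derivation:
After WHERE (1 rows):
parts.amt | parts.owner
20 | eve
After GROUP BY (1 rows):
parts.owner | sum_amt
eve | 20
After ORDER BY (1 rows):
parts.owner | sum_amt
eve | 20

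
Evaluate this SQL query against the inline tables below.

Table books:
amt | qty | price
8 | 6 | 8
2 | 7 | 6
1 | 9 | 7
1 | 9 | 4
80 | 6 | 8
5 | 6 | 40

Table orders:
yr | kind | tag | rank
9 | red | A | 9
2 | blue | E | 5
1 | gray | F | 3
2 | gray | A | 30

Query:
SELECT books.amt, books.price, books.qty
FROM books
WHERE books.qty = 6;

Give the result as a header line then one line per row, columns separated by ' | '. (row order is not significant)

After WHERE (3 rows):
books.amt | books.qty | books.price
8 | 6 | 8
80 | 6 | 8
5 | 6 | 40
After SELECT (3 rows):
books.amt | books.price | books.qty
8 | 8 | 6
80 | 8 | 6
5 | 40 | 6

== RESULT ==
books.amt | books.price | books.qty
8 | 8 | 6
80 | 8 | 6
5 | 40 | 6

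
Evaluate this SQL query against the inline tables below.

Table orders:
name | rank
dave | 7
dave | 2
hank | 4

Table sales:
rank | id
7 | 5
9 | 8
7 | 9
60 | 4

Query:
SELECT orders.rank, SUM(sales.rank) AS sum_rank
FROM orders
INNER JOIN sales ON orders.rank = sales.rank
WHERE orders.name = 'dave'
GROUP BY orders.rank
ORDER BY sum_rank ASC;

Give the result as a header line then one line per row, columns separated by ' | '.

== RESULT ==
orders.rank | sum_rank
7 | 14

Derivation:
After JOIN sales (2 rows):
orders.name | orders.rank | sales.rank | sales.id
dave | 7 | 7 | 5
dave | 7 | 7 | 9
After WHERE (2 rows):
orders.name | orders.rank | sales.rank | sales.id
dave | 7 | 7 | 5
dave | 7 | 7 | 9
After GROUP BY (1 rows):
orders.rank | sum_rank
7 | 14
After ORDER BY (1 rows):
orders.rank | sum_rank
7 | 14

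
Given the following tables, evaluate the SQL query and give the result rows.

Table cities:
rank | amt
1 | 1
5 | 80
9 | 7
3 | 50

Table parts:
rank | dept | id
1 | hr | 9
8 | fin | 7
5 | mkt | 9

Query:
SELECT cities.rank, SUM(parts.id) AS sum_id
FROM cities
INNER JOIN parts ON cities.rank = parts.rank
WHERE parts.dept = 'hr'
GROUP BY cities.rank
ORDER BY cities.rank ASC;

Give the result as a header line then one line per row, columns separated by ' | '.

== RESULT ==
cities.rank | sum_id
1 | 9

Derivation:
After JOIN parts (2 rows):
cities.rank | cities.amt | parts.rank | parts.dept | parts.id
1 | 1 | 1 | hr | 9
5 | 80 | 5 | mkt | 9
After WHERE (1 rows):
cities.rank | cities.amt | parts.rank | parts.dept | parts.id
1 | 1 | 1 | hr | 9
After GROUP BY (1 rows):
cities.rank | sum_id
1 | 9
After ORDER BY (1 rows):
cities.rank | sum_id
1 | 9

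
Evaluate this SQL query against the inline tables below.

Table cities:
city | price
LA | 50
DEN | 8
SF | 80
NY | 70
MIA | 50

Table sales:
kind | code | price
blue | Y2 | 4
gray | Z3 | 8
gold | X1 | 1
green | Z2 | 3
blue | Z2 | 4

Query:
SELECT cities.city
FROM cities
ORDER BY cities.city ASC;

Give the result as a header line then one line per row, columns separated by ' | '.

== RESULT ==
cities.city
DEN
LA
MIA
NY
SF

Derivation:
After SELECT (5 rows):
cities.city
LA
DEN
SF
NY
MIA
After ORDER BY (5 rows):
cities.city
DEN
LA
MIA
NY
SF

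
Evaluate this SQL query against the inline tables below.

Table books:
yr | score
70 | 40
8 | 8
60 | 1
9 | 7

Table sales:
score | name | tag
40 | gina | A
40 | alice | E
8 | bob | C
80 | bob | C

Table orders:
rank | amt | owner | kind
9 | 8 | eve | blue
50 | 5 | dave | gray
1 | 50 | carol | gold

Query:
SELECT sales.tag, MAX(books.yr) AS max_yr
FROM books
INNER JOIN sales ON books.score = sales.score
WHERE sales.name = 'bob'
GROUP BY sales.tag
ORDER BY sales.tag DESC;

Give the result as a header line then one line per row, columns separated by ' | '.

== RESULT ==
sales.tag | max_yr
C | 8

Derivation:
After JOIN sales (3 rows):
books.yr | books.score | sales.score | sales.name | sales.tag
70 | 40 | 40 | gina | A
70 | 40 | 40 | alice | E
8 | 8 | 8 | bob | C
After WHERE (1 rows):
books.yr | books.score | sales.score | sales.name | sales.tag
8 | 8 | 8 | bob | C
After GROUP BY (1 rows):
sales.tag | max_yr
C | 8
After ORDER BY (1 rows):
sales.tag | max_yr
C | 8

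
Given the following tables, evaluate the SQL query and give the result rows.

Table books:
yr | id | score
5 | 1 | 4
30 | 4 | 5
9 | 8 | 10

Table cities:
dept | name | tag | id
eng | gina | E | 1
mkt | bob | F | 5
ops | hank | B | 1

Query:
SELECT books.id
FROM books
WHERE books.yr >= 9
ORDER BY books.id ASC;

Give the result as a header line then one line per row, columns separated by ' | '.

== RESULT ==
books.id
4
8

Derivation:
After WHERE (2 rows):
books.yr | books.id | books.score
30 | 4 | 5
9 | 8 | 10
After SELECT (2 rows):
books.id
4
8
After ORDER BY (2 rows):
books.id
4
8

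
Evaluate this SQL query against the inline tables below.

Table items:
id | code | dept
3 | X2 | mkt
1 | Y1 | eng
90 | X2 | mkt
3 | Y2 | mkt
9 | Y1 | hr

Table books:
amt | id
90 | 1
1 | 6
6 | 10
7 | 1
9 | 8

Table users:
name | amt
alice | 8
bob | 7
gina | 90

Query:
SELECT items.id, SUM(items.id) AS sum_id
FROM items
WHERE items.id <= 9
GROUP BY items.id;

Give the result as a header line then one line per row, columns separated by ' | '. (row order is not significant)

== RESULT ==
items.id | sum_id
3 | 6
1 | 1
9 | 9

Derivation:
After WHERE (4 rows):
items.id | items.code | items.dept
3 | X2 | mkt
1 | Y1 | eng
3 | Y2 | mkt
9 | Y1 | hr
After GROUP BY (3 rows):
items.id | sum_id
3 | 6
1 | 1
9 | 9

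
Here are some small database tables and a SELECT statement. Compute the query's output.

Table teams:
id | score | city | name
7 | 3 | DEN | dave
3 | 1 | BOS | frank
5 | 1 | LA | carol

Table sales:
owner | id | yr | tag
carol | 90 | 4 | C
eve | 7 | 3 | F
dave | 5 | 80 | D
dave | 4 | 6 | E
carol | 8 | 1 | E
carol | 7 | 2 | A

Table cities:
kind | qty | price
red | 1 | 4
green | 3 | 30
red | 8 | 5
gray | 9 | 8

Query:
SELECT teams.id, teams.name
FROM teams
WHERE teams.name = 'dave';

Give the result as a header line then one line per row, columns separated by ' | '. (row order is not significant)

After WHERE (1 rows):
teams.id | teams.score | teams.city | teams.name
7 | 3 | DEN | dave
After SELECT (1 rows):
teams.id | teams.name
7 | dave

== RESULT ==
teams.id | teams.name
7 | dave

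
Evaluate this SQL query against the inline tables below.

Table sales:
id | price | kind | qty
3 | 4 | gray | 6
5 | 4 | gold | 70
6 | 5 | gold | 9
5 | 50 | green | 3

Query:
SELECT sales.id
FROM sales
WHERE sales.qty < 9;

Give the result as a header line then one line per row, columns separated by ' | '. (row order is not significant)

After WHERE (2 rows):
sales.id | sales.price | sales.kind | sales.qty
3 | 4 | gray | 6
5 | 50 | green | 3
After SELECT (2 rows):
sales.id
3
5

== RESULT ==
sales.id
3
5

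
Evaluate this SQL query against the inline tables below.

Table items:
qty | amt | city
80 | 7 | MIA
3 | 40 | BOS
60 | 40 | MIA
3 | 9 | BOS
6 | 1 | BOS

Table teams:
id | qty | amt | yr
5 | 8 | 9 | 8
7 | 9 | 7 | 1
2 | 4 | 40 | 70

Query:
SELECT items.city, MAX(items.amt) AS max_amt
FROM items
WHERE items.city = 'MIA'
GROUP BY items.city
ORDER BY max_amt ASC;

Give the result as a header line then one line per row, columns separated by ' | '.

== RESULT ==
items.city | max_amt
MIA | 40

Derivation:
After WHERE (2 rows):
items.qty | items.amt | items.city
80 | 7 | MIA
60 | 40 | MIA
After GROUP BY (1 rows):
items.city | max_amt
MIA | 40
After ORDER BY (1 rows):
items.city | max_amt
MIA | 40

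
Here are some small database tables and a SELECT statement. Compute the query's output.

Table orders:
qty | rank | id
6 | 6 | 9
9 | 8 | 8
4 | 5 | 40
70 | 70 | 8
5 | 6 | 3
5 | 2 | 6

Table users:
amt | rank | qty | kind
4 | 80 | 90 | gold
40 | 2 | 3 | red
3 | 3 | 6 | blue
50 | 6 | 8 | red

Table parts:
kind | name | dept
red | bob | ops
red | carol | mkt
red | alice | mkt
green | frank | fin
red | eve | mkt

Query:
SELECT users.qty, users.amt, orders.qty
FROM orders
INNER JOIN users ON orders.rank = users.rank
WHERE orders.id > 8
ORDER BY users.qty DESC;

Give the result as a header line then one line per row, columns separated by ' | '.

== RESULT ==
users.qty | users.amt | orders.qty
8 | 50 | 6

Derivation:
After JOIN users (3 rows):
orders.qty | orders.rank | orders.id | users.amt | users.rank | users.qty | users.kind
6 | 6 | 9 | 50 | 6 | 8 | red
5 | 6 | 3 | 50 | 6 | 8 | red
5 | 2 | 6 | 40 | 2 | 3 | red
After WHERE (1 rows):
orders.qty | orders.rank | orders.id | users.amt | users.rank | users.qty | users.kind
6 | 6 | 9 | 50 | 6 | 8 | red
After SELECT (1 rows):
users.qty | users.amt | orders.qty
8 | 50 | 6
After ORDER BY (1 rows):
users.qty | users.amt | orders.qty
8 | 50 | 6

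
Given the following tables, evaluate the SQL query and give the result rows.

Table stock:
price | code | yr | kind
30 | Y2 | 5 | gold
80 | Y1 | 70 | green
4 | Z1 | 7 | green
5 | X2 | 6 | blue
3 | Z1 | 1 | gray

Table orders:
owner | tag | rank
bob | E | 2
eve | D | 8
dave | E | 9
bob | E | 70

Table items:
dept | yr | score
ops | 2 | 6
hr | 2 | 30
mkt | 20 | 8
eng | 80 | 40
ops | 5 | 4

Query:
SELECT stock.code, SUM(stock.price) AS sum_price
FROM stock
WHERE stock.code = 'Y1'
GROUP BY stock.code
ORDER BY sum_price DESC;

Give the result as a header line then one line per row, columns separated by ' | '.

== RESULT ==
stock.code | sum_price
Y1 | 80

Derivation:
After WHERE (1 rows):
stock.price | stock.code | stock.yr | stock.kind
80 | Y1 | 70 | green
After GROUP BY (1 rows):
stock.code | sum_price
Y1 | 80
After ORDER BY (1 rows):
stock.code | sum_price
Y1 | 80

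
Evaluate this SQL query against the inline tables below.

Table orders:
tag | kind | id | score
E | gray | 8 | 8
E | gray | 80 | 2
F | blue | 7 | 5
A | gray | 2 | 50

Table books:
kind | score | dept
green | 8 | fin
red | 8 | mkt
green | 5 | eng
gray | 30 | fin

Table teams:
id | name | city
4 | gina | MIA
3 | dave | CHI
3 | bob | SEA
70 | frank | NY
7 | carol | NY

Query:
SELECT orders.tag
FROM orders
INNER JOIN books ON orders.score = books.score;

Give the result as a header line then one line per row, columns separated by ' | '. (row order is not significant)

== RESULT ==
orders.tag
E
E
F

Derivation:
After JOIN books (3 rows):
orders.tag | orders.kind | orders.id | orders.score | books.kind | books.score | books.dept
E | gray | 8 | 8 | green | 8 | fin
E | gray | 8 | 8 | red | 8 | mkt
F | blue | 7 | 5 | green | 5 | eng
After SELECT (3 rows):
orders.tag
E
E
F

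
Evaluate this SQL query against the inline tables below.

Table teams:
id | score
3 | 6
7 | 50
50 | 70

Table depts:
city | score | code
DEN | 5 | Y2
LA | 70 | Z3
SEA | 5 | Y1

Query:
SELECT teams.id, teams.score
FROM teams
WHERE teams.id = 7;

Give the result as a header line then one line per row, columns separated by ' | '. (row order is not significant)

== RESULT ==
teams.id | teams.score
7 | 50

Derivation:
After WHERE (1 rows):
teams.id | teams.score
7 | 50
After SELECT (1 rows):
teams.id | teams.score
7 | 50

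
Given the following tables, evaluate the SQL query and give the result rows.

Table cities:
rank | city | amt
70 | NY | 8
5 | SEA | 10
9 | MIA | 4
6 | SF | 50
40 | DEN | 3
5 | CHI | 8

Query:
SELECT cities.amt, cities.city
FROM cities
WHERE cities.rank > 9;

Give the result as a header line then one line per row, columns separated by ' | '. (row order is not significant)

== RESULT ==
cities.amt | cities.city
8 | NY
3 | DEN

Derivation:
After WHERE (2 rows):
cities.rank | cities.city | cities.amt
70 | NY | 8
40 | DEN | 3
After SELECT (2 rows):
cities.amt | cities.city
8 | NY
3 | DEN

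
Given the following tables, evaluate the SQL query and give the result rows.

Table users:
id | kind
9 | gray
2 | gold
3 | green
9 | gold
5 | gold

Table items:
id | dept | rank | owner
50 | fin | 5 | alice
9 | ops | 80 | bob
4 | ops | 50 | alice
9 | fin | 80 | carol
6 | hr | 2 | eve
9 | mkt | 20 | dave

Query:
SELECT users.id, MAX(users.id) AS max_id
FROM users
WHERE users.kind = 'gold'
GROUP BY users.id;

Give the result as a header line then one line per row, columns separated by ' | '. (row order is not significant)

== RESULT ==
users.id | max_id
2 | 2
9 | 9
5 | 5

Derivation:
After WHERE (3 rows):
users.id | users.kind
2 | gold
9 | gold
5 | gold
After GROUP BY (3 rows):
users.id | max_id
2 | 2
9 | 9
5 | 5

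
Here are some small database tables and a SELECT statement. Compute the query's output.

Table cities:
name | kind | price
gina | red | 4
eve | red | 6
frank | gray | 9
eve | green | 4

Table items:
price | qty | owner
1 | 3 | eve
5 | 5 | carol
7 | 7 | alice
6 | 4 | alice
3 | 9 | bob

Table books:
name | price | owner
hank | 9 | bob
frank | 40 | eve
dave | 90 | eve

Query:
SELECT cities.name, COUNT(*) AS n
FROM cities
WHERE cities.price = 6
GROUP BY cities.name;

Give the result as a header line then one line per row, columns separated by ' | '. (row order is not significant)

== RESULT ==
cities.name | n
eve | 1

Derivation:
After WHERE (1 rows):
cities.name | cities.kind | cities.price
eve | red | 6
After GROUP BY (1 rows):
cities.name | n
eve | 1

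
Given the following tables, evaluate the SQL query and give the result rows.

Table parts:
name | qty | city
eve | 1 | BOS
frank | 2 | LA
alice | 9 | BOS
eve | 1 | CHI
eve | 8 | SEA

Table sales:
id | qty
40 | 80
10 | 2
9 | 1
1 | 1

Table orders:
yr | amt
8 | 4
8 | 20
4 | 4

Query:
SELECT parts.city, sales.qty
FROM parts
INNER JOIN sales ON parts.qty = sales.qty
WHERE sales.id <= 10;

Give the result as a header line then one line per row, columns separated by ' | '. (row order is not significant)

== RESULT ==
parts.city | sales.qty
BOS | 1
BOS | 1
LA | 2
CHI | 1
CHI | 1

Derivation:
After JOIN sales (5 rows):
parts.name | parts.qty | parts.city | sales.id | sales.qty
eve | 1 | BOS | 9 | 1
eve | 1 | BOS | 1 | 1
frank | 2 | LA | 10 | 2
eve | 1 | CHI | 9 | 1
eve | 1 | CHI | 1 | 1
After WHERE (5 rows):
parts.name | parts.qty | parts.city | sales.id | sales.qty
eve | 1 | BOS | 9 | 1
eve | 1 | BOS | 1 | 1
frank | 2 | LA | 10 | 2
eve | 1 | CHI | 9 | 1
eve | 1 | CHI | 1 | 1
After SELECT (5 rows):
parts.city | sales.qty
BOS | 1
BOS | 1
LA | 2
CHI | 1
CHI | 1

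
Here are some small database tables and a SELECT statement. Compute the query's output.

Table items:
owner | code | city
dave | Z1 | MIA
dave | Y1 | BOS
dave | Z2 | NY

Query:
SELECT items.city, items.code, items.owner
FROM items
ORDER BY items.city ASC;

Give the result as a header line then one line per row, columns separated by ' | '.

== RESULT ==
items.city | items.code | items.owner
BOS | Y1 | dave
MIA | Z1 | dave
NY | Z2 | dave

Derivation:
After SELECT (3 rows):
items.city | items.code | items.owner
MIA | Z1 | dave
BOS | Y1 | dave
NY | Z2 | dave
After ORDER BY (3 rows):
items.city | items.code | items.owner
BOS | Y1 | dave
MIA | Z1 | dave
NY | Z2 | dave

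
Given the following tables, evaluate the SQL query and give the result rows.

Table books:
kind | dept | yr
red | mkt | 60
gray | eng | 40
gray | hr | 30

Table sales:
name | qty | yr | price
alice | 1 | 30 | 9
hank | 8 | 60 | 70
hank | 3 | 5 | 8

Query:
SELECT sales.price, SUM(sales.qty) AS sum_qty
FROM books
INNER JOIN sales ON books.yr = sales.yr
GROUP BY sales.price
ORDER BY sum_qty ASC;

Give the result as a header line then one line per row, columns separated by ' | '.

== RESULT ==
sales.price | sum_qty
9 | 1
70 | 8

Derivation:
After JOIN sales (2 rows):
books.kind | books.dept | books.yr | sales.name | sales.qty | sales.yr | sales.price
red | mkt | 60 | hank | 8 | 60 | 70
gray | hr | 30 | alice | 1 | 30 | 9
After GROUP BY (2 rows):
sales.price | sum_qty
70 | 8
9 | 1
After ORDER BY (2 rows):
sales.price | sum_qty
9 | 1
70 | 8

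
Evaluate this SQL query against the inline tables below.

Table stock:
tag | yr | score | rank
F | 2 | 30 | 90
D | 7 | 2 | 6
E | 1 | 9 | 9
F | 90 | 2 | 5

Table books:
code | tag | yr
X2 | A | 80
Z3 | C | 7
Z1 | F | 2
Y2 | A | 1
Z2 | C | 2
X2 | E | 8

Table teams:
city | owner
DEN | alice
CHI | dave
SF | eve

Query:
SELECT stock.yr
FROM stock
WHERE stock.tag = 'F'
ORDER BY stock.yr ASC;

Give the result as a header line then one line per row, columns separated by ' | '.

== RESULT ==
stock.yr
2
90

Derivation:
After WHERE (2 rows):
stock.tag | stock.yr | stock.score | stock.rank
F | 2 | 30 | 90
F | 90 | 2 | 5
After SELECT (2 rows):
stock.yr
2
90
After ORDER BY (2 rows):
stock.yr
2
90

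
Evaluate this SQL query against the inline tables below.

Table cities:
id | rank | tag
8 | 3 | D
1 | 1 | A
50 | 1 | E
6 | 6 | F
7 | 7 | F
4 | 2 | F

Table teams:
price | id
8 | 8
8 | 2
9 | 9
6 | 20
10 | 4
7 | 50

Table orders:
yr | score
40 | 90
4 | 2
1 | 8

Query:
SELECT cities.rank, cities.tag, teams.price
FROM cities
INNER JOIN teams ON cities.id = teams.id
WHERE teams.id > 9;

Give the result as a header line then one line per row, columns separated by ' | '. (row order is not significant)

After JOIN teams (3 rows):
cities.id | cities.rank | cities.tag | teams.price | teams.id
8 | 3 | D | 8 | 8
50 | 1 | E | 7 | 50
4 | 2 | F | 10 | 4
After WHERE (1 rows):
cities.id | cities.rank | cities.tag | teams.price | teams.id
50 | 1 | E | 7 | 50
After SELECT (1 rows):
cities.rank | cities.tag | teams.price
1 | E | 7

== RESULT ==
cities.rank | cities.tag | teams.price
1 | E | 7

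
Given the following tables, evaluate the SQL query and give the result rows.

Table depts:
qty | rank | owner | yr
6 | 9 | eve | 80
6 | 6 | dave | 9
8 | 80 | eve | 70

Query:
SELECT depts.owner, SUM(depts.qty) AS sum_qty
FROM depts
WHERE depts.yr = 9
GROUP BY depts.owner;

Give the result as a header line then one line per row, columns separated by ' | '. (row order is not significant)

After WHERE (1 rows):
depts.qty | depts.rank | depts.owner | depts.yr
6 | 6 | dave | 9
After GROUP BY (1 rows):
depts.owner | sum_qty
dave | 6

== RESULT ==
depts.owner | sum_qty
dave | 6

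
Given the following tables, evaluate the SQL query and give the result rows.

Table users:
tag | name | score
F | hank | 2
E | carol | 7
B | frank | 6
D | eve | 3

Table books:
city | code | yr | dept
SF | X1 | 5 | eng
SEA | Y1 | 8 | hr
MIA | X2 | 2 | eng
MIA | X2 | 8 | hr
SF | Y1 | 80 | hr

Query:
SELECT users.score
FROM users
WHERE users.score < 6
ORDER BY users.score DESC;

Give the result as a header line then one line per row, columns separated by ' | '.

After WHERE (2 rows):
users.tag | users.name | users.score
F | hank | 2
D | eve | 3
After SELECT (2 rows):
users.score
2
3
After ORDER BY (2 rows):
users.score
3
2

== RESULT ==
users.score
3
2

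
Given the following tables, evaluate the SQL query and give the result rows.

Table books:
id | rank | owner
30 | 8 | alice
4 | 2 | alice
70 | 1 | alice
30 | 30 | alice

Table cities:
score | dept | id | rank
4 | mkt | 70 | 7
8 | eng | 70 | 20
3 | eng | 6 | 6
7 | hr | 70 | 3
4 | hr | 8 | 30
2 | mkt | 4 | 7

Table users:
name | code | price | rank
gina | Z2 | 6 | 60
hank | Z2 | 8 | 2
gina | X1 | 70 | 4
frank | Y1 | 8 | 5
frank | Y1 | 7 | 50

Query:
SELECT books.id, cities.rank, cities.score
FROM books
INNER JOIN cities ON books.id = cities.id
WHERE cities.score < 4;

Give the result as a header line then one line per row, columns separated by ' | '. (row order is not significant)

After JOIN cities (4 rows):
books.id | books.rank | books.owner | cities.score | cities.dept | cities.id | cities.rank
4 | 2 | alice | 2 | mkt | 4 | 7
70 | 1 | alice | 4 | mkt | 70 | 7
70 | 1 | alice | 8 | eng | 70 | 20
70 | 1 | alice | 7 | hr | 70 | 3
After WHERE (1 rows):
books.id | books.rank | books.owner | cities.score | cities.dept | cities.id | cities.rank
4 | 2 | alice | 2 | mkt | 4 | 7
After SELECT (1 rows):
books.id | cities.rank | cities.score
4 | 7 | 2

== RESULT ==
books.id | cities.rank | cities.score
4 | 7 | 2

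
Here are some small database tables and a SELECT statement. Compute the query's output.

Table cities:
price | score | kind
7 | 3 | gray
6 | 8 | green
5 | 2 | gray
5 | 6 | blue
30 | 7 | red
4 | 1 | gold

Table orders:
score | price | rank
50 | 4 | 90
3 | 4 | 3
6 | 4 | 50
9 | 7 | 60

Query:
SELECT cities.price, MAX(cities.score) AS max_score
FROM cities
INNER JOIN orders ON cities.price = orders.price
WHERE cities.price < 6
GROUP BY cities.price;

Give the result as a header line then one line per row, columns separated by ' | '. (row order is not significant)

After JOIN orders (4 rows):
cities.price | cities.score | cities.kind | orders.score | orders.price | orders.rank
7 | 3 | gray | 9 | 7 | 60
4 | 1 | gold | 50 | 4 | 90
4 | 1 | gold | 3 | 4 | 3
4 | 1 | gold | 6 | 4 | 50
After WHERE (3 rows):
cities.price | cities.score | cities.kind | orders.score | orders.price | orders.rank
4 | 1 | gold | 50 | 4 | 90
4 | 1 | gold | 3 | 4 | 3
4 | 1 | gold | 6 | 4 | 50
After GROUP BY (1 rows):
cities.price | max_score
4 | 1

== RESULT ==
cities.price | max_score
4 | 1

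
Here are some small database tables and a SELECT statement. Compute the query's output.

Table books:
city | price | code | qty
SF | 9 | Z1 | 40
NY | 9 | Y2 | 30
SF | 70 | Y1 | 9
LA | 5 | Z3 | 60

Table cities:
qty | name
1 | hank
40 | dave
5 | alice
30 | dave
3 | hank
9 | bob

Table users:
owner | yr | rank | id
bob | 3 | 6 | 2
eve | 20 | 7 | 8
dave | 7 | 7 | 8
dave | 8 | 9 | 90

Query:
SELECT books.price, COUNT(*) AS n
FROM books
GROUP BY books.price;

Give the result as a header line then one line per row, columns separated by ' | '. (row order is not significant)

== RESULT ==
books.price | n
9 | 2
70 | 1
5 | 1

Derivation:
After GROUP BY (3 rows):
books.price | n
9 | 2
70 | 1
5 | 1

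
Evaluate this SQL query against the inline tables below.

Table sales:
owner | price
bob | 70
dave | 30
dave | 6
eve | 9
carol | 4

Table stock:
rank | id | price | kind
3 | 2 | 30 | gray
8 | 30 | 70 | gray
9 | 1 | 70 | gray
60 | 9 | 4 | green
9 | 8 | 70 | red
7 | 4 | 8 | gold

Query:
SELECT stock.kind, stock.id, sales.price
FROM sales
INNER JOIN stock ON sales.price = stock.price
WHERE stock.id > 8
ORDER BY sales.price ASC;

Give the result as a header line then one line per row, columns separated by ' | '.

== RESULT ==
stock.kind | stock.id | sales.price
green | 9 | 4
gray | 30 | 70

Derivation:
After JOIN stock (5 rows):
sales.owner | sales.price | stock.rank | stock.id | stock.price | stock.kind
bob | 70 | 8 | 30 | 70 | gray
bob | 70 | 9 | 1 | 70 | gray
bob | 70 | 9 | 8 | 70 | red
dave | 30 | 3 | 2 | 30 | gray
carol | 4 | 60 | 9 | 4 | green
After WHERE (2 rows):
sales.owner | sales.price | stock.rank | stock.id | stock.price | stock.kind
bob | 70 | 8 | 30 | 70 | gray
carol | 4 | 60 | 9 | 4 | green
After SELECT (2 rows):
stock.kind | stock.id | sales.price
gray | 30 | 70
green | 9 | 4
After ORDER BY (2 rows):
stock.kind | stock.id | sales.price
green | 9 | 4
gray | 30 | 70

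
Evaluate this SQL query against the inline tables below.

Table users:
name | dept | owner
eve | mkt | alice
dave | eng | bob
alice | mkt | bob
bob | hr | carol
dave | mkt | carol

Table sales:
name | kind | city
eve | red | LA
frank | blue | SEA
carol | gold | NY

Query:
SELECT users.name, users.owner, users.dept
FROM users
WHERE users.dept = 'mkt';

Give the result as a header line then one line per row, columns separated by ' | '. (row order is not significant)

After WHERE (3 rows):
users.name | users.dept | users.owner
eve | mkt | alice
alice | mkt | bob
dave | mkt | carol
After SELECT (3 rows):
users.name | users.owner | users.dept
eve | alice | mkt
alice | bob | mkt
dave | carol | mkt

== RESULT ==
users.name | users.owner | users.dept
eve | alice | mkt
alice | bob | mkt
dave | carol | mkt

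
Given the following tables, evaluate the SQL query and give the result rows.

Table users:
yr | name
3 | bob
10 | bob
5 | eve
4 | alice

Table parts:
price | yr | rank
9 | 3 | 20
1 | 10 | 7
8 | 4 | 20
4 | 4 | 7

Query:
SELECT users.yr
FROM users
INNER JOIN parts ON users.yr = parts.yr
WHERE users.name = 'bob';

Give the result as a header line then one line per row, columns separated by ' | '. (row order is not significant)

After JOIN parts (4 rows):
users.yr | users.name | parts.price | parts.yr | parts.rank
3 | bob | 9 | 3 | 20
10 | bob | 1 | 10 | 7
4 | alice | 8 | 4 | 20
4 | alice | 4 | 4 | 7
After WHERE (2 rows):
users.yr | users.name | parts.price | parts.yr | parts.rank
3 | bob | 9 | 3 | 20
10 | bob | 1 | 10 | 7
After SELECT (2 rows):
users.yr
3
10

== RESULT ==
users.yr
3
10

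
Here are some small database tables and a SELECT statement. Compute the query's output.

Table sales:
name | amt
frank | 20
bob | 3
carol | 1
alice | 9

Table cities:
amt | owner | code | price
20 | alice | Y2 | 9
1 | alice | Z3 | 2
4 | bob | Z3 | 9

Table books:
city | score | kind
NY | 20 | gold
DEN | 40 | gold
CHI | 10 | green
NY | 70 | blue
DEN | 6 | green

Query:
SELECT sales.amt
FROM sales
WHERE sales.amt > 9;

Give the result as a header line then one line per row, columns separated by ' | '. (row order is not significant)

== RESULT ==
sales.amt
20

Derivation:
After WHERE (1 rows):
sales.name | sales.amt
frank | 20
After SELECT (1 rows):
sales.amt
20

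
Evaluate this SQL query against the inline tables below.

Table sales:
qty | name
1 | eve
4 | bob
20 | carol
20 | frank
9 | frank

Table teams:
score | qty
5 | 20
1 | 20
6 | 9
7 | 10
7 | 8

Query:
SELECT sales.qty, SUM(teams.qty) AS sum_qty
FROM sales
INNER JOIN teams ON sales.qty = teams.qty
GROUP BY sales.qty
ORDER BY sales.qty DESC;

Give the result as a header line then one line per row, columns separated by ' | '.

After JOIN teams (5 rows):
sales.qty | sales.name | teams.score | teams.qty
20 | carol | 5 | 20
20 | carol | 1 | 20
20 | frank | 5 | 20
20 | frank | 1 | 20
9 | frank | 6 | 9
After GROUP BY (2 rows):
sales.qty | sum_qty
20 | 80
9 | 9
After ORDER BY (2 rows):
sales.qty | sum_qty
20 | 80
9 | 9

== RESULT ==
sales.qty | sum_qty
20 | 80
9 | 9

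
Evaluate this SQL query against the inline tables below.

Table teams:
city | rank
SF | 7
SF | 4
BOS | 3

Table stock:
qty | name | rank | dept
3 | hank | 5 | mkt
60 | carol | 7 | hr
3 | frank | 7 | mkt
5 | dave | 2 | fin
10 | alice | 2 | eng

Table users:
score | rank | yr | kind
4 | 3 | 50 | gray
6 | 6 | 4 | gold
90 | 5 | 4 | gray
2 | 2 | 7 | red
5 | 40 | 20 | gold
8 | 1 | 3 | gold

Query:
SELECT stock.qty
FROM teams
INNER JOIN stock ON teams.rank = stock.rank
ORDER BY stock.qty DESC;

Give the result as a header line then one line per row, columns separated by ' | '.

After JOIN stock (2 rows):
teams.city | teams.rank | stock.qty | stock.name | stock.rank | stock.dept
SF | 7 | 60 | carol | 7 | hr
SF | 7 | 3 | frank | 7 | mkt
After SELECT (2 rows):
stock.qty
60
3
After ORDER BY (2 rows):
stock.qty
60
3

== RESULT ==
stock.qty
60
3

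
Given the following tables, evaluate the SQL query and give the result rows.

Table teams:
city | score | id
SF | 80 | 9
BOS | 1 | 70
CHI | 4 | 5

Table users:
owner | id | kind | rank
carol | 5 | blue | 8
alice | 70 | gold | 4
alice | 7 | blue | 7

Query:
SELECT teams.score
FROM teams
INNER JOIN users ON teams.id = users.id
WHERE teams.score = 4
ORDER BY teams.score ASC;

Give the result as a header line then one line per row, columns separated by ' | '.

== RESULT ==
teams.score
4

Derivation:
After JOIN users (2 rows):
teams.city | teams.score | teams.id | users.owner | users.id | users.kind | users.rank
BOS | 1 | 70 | alice | 70 | gold | 4
CHI | 4 | 5 | carol | 5 | blue | 8
After WHERE (1 rows):
teams.city | teams.score | teams.id | users.owner | users.id | users.kind | users.rank
CHI | 4 | 5 | carol | 5 | blue | 8
After SELECT (1 rows):
teams.score
4
After ORDER BY (1 rows):
teams.score
4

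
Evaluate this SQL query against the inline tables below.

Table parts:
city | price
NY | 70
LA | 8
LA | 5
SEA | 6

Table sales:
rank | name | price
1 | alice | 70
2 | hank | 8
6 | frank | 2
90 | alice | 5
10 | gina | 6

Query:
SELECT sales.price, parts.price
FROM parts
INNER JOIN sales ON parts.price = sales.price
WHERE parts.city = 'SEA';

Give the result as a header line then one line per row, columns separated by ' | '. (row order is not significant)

== RESULT ==
sales.price | parts.price
6 | 6

Derivation:
After JOIN sales (4 rows):
parts.city | parts.price | sales.rank | sales.name | sales.price
NY | 70 | 1 | alice | 70
LA | 8 | 2 | hank | 8
LA | 5 | 90 | alice | 5
SEA | 6 | 10 | gina | 6
After WHERE (1 rows):
parts.city | parts.price | sales.rank | sales.name | sales.price
SEA | 6 | 10 | gina | 6
After SELECT (1 rows):
sales.price | parts.price
6 | 6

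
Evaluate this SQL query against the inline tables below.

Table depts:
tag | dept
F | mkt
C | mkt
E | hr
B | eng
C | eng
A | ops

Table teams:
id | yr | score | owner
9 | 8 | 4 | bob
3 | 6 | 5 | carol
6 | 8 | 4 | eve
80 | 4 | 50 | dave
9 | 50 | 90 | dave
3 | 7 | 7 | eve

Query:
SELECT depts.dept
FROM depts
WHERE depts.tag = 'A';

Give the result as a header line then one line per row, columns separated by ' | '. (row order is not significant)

== RESULT ==
depts.dept
ops

Derivation:
After WHERE (1 rows):
depts.tag | depts.dept
A | ops
After SELECT (1 rows):
depts.dept
ops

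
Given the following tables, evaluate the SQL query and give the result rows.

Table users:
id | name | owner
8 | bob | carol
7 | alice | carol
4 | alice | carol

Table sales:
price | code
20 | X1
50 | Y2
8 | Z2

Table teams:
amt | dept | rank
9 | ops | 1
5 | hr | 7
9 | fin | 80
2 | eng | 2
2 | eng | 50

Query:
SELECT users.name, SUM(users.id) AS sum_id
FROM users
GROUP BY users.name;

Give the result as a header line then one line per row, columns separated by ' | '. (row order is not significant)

After GROUP BY (2 rows):
users.name | sum_id
bob | 8
alice | 11

== RESULT ==
users.name | sum_id
bob | 8
alice | 11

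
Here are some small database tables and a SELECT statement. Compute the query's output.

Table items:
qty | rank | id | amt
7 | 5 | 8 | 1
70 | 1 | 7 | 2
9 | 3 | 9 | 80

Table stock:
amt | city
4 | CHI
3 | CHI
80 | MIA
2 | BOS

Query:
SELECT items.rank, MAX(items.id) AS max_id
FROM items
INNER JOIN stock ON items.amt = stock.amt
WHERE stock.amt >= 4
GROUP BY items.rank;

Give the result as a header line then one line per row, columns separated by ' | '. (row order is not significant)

== RESULT ==
items.rank | max_id
3 | 9

Derivation:
After JOIN stock (2 rows):
items.qty | items.rank | items.id | items.amt | stock.amt | stock.city
70 | 1 | 7 | 2 | 2 | BOS
9 | 3 | 9 | 80 | 80 | MIA
After WHERE (1 rows):
items.qty | items.rank | items.id | items.amt | stock.amt | stock.city
9 | 3 | 9 | 80 | 80 | MIA
After GROUP BY (1 rows):
items.rank | max_id
3 | 9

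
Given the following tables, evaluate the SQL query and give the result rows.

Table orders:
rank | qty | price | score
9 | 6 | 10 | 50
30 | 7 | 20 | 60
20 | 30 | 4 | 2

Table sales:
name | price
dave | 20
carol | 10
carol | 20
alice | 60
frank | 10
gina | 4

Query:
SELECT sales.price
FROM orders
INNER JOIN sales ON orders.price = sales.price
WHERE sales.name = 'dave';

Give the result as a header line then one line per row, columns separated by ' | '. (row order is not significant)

== RESULT ==
sales.price
20

Derivation:
After JOIN sales (5 rows):
orders.rank | orders.qty | orders.price | orders.score | sales.name | sales.price
9 | 6 | 10 | 50 | carol | 10
9 | 6 | 10 | 50 | frank | 10
30 | 7 | 20 | 60 | dave | 20
30 | 7 | 20 | 60 | carol | 20
20 | 30 | 4 | 2 | gina | 4
After WHERE (1 rows):
orders.rank | orders.qty | orders.price | orders.score | sales.name | sales.price
30 | 7 | 20 | 60 | dave | 20
After SELECT (1 rows):
sales.price
20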